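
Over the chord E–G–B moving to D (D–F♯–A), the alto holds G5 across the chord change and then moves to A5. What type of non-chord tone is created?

G5 is a retardation.

The harmony at that moment is D major triad (D, F♯, A); G5 is not a chord tone.
It is held over (the same pitch as the preceding G5) and left by step up to A5.
Held over from the previous chord and resolving up by step — a retardation.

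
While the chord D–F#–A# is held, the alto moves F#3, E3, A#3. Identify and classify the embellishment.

The harmony at that moment is D augmented triad (D, F#, A#); E3 is not a chord tone.
It is approached by step down from F#3 and left by leap up to A#3.
Step in, leap out — an escape tone.

E3 is an escape tone.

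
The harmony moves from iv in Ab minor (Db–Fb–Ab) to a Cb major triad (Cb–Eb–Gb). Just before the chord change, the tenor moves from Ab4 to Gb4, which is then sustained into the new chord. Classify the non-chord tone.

The harmony at that moment is Db minor triad (Db, Fb, Ab); Gb4 is not a chord tone.
It is approached by step down from Ab4 and then sustained as the same pitch into the next harmony.
Arriving early and becoming a chord tone when the harmony changes — an anticipation.

Gb4 is an anticipation.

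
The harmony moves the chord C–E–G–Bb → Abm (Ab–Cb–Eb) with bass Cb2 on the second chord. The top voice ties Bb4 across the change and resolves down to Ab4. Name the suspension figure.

At the second chord the bass is Cb2. The suspended Bb4 lies a seventh above the bass; after resolving down by step to Ab4, the interval above the bass becomes a sixth.
Suspension figures are named by those two intervals: 7–6.

7–6 suspension.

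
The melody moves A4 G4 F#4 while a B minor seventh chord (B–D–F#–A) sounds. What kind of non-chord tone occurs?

G4 is a passing tone.

The harmony at that moment is B minor seventh chord (B, D, F#, A); G4 is not a chord tone.
It is approached by step down from A4 and left by step down to F#4.
Step in, step out in the same direction — a passing tone.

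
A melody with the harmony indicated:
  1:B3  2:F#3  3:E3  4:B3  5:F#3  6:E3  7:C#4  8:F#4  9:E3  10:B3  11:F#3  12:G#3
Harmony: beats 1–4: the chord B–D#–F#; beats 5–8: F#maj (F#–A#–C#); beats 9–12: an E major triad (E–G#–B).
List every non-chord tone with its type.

The harmony at that moment is B major triad (B, D#, F#); E3 is not a chord tone.
It is approached by step down from F#3 and left by leap up to B3.
Step in, leap out — an escape tone.
The harmony at that moment is F# major triad (F#, A#, C#); E3 is not a chord tone.
It is approached by step down from F#3 and left by leap up to C#4.
Step in, leap out — an escape tone.
The harmony at that moment is E major triad (E, G#, B); F#3 is not a chord tone.
It is approached by leap down from B3 and left by step up to G#3.
Leap in, step out — an appoggiatura.

E3 (beat 3) — escape tone; E3 (beat 6) — escape tone; F#3 (beat 11) — appoggiatura.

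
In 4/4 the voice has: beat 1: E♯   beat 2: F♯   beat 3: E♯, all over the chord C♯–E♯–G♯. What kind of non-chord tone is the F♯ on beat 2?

Upper neighbor tone.

The harmony at that moment is C♯ major triad (C♯, E♯, G♯); F♯ is not a chord tone.
It is approached by step up from E♯ and left by step down to E♯.
Step away and step back to the same note — a neighbor tone (upper neighbor).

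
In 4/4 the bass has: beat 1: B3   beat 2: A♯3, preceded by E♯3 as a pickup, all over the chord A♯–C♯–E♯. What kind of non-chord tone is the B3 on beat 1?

The harmony at that moment is A♯ minor triad (A♯, C♯, E♯); B3 is not a chord tone.
It is approached by leap up from E♯3 and left by step down to A♯3.
Leap in, step out, metrically accented — an appoggiatura.

Appoggiatura.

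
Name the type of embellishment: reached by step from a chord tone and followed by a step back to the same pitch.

Approach: by step. Departure: by step in the opposite direction, back to the starting pitch.
Stepwise on both sides but reversing to return to the same chord tone — a neighbor tone. (Had it continued onward in the same direction it would be a passing tone instead.)

Neighbor tone.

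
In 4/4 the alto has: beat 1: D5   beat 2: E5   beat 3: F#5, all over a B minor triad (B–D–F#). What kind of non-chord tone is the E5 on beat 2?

The harmony at that moment is B minor triad (B, D, F#); E5 is not a chord tone.
It is approached by step up from D5 and left by step up to F#5.
Step in, step out in the same direction — a passing tone.

Passing tone.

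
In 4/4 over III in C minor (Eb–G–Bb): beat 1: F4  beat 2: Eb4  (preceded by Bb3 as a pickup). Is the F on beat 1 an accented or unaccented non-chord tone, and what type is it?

The harmony at that moment is Eb major triad (Eb, G, Bb); F4 is not a chord tone.
It is approached by leap up from Bb3 and left by step down to Eb4.
Leap in, step out — an appoggiatura.
It falls on the downbeat, so it is accented.

Accented appoggiatura.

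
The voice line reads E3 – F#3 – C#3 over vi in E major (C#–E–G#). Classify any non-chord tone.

The harmony at that moment is C# minor triad (C#, E, G#); F#3 is not a chord tone.
It is approached by step up from E3 and left by leap down to C#3.
Step in, leap out — an escape tone.

F#3 is an escape tone.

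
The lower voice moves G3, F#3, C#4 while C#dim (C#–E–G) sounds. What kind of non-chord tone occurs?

F#3 is an escape tone.

The harmony at that moment is C# diminished triad (C#, E, G); F#3 is not a chord tone.
It is approached by step down from G3 and left by leap up to C#4.
Step in, leap out — an escape tone.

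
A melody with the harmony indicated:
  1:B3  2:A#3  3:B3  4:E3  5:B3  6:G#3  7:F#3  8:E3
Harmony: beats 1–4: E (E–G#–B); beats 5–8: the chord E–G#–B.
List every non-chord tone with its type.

The harmony at that moment is E major triad (E, G#, B); A#3 is not a chord tone.
It is approached by step down from B3 and left by step up to B3.
Step away and step back to the same note — a neighbor tone (lower neighbor).
The harmony at that moment is E major triad (E, G#, B); F#3 is not a chord tone.
It is approached by step down from G#3 and left by step down to E3.
Step in, step out in the same direction — a passing tone.

A#3 (beat 2) — neighbor tone; F#3 (beat 7) — passing tone.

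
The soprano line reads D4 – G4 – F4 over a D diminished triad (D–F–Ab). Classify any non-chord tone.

The harmony at that moment is D diminished triad (D, F, Ab); G4 is not a chord tone.
It is approached by leap up from D4 and left by step down to F4.
Leap in, step out — an appoggiatura.

G4 is an appoggiatura.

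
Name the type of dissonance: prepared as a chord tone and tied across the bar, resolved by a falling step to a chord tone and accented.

Approach: by preparation — the pitch is first a chord tone, then held (tied or repeated) while the harmony changes under it. Departure: down by step. Metric position: strong.
A prepared dissonance that resolves downward by step — a suspension. (The same figure resolving upward would be a retardation.)

Suspension.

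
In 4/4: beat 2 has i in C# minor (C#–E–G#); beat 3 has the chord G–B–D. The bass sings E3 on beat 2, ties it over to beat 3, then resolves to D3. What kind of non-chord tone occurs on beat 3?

Suspension.

The harmony at that moment is G major triad (G, B, D); E3 is not a chord tone.
It is held over (the same pitch as the preceding E3) and left by step down to D3.
Held over from the previous chord and resolving down by step — a suspension.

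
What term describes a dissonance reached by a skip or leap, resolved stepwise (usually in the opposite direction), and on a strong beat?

Appoggiatura.

Approach: by leap. Departure: by step. Metric position: strong.
Leap in, step out, in a metrically strong position — an appoggiatura. (It is the mirror image of the escape tone, which steps in and leaps out from a weak position.)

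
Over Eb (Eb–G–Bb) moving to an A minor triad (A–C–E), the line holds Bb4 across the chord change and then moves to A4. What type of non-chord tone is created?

The harmony at that moment is A minor triad (A, C, E); Bb4 is not a chord tone.
It is held over (the same pitch as the preceding Bb4) and left by step down to A4.
Held over from the previous chord and resolving down by step — a suspension.

Bb4 is a suspension.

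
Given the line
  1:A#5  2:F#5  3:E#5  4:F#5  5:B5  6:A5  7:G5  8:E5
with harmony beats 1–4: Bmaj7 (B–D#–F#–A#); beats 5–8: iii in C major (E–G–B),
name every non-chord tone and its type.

The harmony at that moment is B major seventh chord (B, D#, F#, A#); E#5 is not a chord tone.
It is approached by step down from F#5 and left by step up to F#5.
Step away and step back to the same note — a neighbor tone (lower neighbor).
The harmony at that moment is E minor triad (E, G, B); A5 is not a chord tone.
It is approached by step down from B5 and left by step down to G5.
Step in, step out in the same direction — a passing tone.

E#5 (beat 3) — neighbor tone; A5 (beat 6) — passing tone.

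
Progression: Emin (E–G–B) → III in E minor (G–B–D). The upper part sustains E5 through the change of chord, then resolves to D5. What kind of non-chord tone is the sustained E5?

E5 is a suspension.

The harmony at that moment is G major triad (G, B, D); E5 is not a chord tone.
It is held over (the same pitch as the preceding E5) and left by step down to D5.
Held over from the previous chord and resolving down by step — a suspension.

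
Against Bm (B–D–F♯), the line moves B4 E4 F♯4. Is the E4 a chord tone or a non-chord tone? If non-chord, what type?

The harmony at that moment is B minor triad (B, D, F♯); E4 is not a chord tone.
It is approached by leap down from B4 and left by step up to F♯4.
Leap in, step out — an appoggiatura.

Non-chord tone — an appoggiatura.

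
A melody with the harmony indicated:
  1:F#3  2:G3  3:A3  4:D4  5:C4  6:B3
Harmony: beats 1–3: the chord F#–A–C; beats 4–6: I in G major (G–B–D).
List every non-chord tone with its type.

The harmony at that moment is F# diminished triad (F#, A, C); G3 is not a chord tone.
It is approached by step up from F#3 and left by step up to A3.
Step in, step out in the same direction — a passing tone.
The harmony at that moment is G major triad (G, B, D); C4 is not a chord tone.
It is approached by step down from D4 and left by step down to B3.
Step in, step out in the same direction — a passing tone.

G3 (beat 2) — passing tone; C4 (beat 5) — passing tone.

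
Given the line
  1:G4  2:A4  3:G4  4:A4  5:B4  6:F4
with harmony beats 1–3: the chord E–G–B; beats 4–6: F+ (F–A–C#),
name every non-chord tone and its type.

A4 (beat 2) — neighbor tone; B4 (beat 5) — escape tone.

The harmony at that moment is E minor triad (E, G, B); A4 is not a chord tone.
It is approached by step up from G4 and left by step down to G4.
Step away and step back to the same note — a neighbor tone (upper neighbor).
The harmony at that moment is F augmented triad (F, A, C#); B4 is not a chord tone.
It is approached by step up from A4 and left by leap down to F4.
Step in, leap out — an escape tone.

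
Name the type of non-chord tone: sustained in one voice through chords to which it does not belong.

Approach: none. Departure: none — a single pitch is sustained while the chords change around it, passing through harmonies that do not contain it.
No melodic motion at all; the dissonance is created entirely by the moving harmonies against the stationary note — a pedal tone (pedal point).

Pedal tone.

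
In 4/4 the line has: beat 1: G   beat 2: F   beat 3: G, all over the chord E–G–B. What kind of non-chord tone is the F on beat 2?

The harmony at that moment is E minor triad (E, G, B); F is not a chord tone.
It is approached by step down from G and left by step up to G.
Step away and step back to the same note — a neighbor tone (lower neighbor).

Lower neighbor tone.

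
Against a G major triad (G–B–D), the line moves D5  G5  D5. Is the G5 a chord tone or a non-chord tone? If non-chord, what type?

Chord tone (the root of G major triad).

G major triad contains G, B, D; G is the root, so it is a chord tone.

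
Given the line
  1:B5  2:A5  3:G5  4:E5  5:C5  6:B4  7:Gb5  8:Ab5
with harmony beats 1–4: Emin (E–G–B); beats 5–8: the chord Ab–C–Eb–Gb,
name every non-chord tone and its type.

The harmony at that moment is E minor triad (E, G, B); A5 is not a chord tone.
It is approached by step down from B5 and left by step down to G5.
Step in, step out in the same direction — a passing tone.
The harmony at that moment is Ab dominant seventh chord (Ab, C, Eb, Gb); B4 is not a chord tone.
It is approached by step down from C5 and left by leap up to Gb5.
Step in, leap out — an escape tone.

A5 (beat 2) — passing tone; B4 (beat 6) — escape tone.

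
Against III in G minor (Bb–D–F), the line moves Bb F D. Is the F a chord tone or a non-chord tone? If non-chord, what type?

Bb major triad contains Bb, D, F; F is the fifth, so it is a chord tone.

Chord tone (the fifth of Bb major triad).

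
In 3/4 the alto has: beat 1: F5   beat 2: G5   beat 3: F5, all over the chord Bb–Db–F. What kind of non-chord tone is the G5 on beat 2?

The harmony at that moment is Bb minor triad (Bb, Db, F); G5 is not a chord tone.
It is approached by step up from F5 and left by step down to F5.
Step away and step back to the same note — a neighbor tone (upper neighbor).

Upper neighbor tone.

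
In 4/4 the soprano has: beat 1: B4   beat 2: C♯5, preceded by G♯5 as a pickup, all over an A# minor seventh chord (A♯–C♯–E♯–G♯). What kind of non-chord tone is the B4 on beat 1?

The harmony at that moment is A♯ minor seventh chord (A♯, C♯, E♯, G♯); B4 is not a chord tone.
It is approached by leap down from G♯5 and left by step up to C♯5.
Leap in, step out, metrically accented — an appoggiatura.

Appoggiatura.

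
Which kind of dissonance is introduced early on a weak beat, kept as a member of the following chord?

Anticipation.

Approach: ahead of the chord change (typically by step), so it is dissonant against the current harmony. Departure: none — the same pitch is restated or held and is a chord tone of the new harmony.
Dissonant first, consonant once the harmony catches up: the note simply arrives early — an anticipation. (The reverse timing, consonant first and dissonant after the change, would be a suspension or retardation.)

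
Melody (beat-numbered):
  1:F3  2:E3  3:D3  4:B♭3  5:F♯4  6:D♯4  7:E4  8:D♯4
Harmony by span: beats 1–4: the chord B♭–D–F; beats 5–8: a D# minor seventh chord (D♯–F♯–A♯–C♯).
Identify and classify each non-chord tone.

E3 (beat 2) — passing tone; E4 (beat 7) — neighbor tone.

The harmony at that moment is B♭ major triad (B♭, D, F); E3 is not a chord tone.
It is approached by step down from F3 and left by step down to D3.
Step in, step out in the same direction — a passing tone.
The harmony at that moment is D♯ minor seventh chord (D♯, F♯, A♯, C♯); E4 is not a chord tone.
It is approached by step up from D♯4 and left by step down to D♯4.
Step away and step back to the same note — a neighbor tone (upper neighbor).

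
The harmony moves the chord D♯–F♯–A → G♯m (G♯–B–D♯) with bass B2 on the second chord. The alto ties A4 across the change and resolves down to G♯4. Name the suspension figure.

7–6 suspension.

At the second chord the bass is B2. The suspended A4 lies a seventh above the bass; after resolving down by step to G♯4, the interval above the bass becomes a sixth.
Suspension figures are named by those two intervals: 7–6.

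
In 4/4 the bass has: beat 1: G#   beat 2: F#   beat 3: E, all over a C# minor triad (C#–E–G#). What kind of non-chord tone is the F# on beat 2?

The harmony at that moment is C# minor triad (C#, E, G#); F# is not a chord tone.
It is approached by step down from G# and left by step down to E.
Step in, step out in the same direction — a passing tone.

Passing tone.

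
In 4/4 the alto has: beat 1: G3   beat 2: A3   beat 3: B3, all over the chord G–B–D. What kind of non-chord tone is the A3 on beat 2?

The harmony at that moment is G major triad (G, B, D); A3 is not a chord tone.
It is approached by step up from G3 and left by step up to B3.
Step in, step out in the same direction — a passing tone.

Passing tone.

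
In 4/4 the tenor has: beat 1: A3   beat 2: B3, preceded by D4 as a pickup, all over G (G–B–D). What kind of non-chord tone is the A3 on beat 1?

Appoggiatura.

The harmony at that moment is G major triad (G, B, D); A3 is not a chord tone.
It is approached by leap down from D4 and left by step up to B3.
Leap in, step out, metrically accented — an appoggiatura.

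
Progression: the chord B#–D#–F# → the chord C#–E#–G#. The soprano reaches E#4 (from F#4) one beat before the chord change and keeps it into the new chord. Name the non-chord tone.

E#4 is an anticipation.

The harmony at that moment is B# diminished triad (B#, D#, F#); E#4 is not a chord tone.
It is approached by step down from F#4 and then sustained as the same pitch into the next harmony.
Arriving early and becoming a chord tone when the harmony changes — an anticipation.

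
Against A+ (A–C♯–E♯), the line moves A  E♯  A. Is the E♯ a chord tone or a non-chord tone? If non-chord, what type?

A augmented triad contains A, C♯, E♯; E♯ is the fifth, so it is a chord tone.

Chord tone (the fifth of A augmented triad).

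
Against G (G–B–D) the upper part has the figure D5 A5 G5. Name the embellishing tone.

A5 is an appoggiatura.

The harmony at that moment is G major triad (G, B, D); A5 is not a chord tone.
It is approached by leap up from D5 and left by step down to G5.
Leap in, step out — an appoggiatura.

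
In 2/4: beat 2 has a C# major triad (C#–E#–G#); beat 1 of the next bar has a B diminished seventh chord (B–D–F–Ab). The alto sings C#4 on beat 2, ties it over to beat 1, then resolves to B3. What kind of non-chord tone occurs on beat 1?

The harmony at that moment is B diminished seventh chord (B, D, F, Ab); C#4 is not a chord tone.
It is held over (the same pitch as the preceding C#4) and left by step down to B3.
Held over from the previous chord and resolving down by step — a suspension.

Suspension.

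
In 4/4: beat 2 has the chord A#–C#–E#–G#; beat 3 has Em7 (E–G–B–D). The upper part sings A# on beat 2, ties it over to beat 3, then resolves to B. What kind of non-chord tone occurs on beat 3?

Retardation.

The harmony at that moment is E minor seventh chord (E, G, B, D); A# is not a chord tone.
It is held over (the same pitch as the preceding A#) and left by step up to B.
Held over from the previous chord and resolving up by step — a retardation.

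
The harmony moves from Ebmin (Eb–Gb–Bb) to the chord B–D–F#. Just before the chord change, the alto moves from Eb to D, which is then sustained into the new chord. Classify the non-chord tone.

D is an anticipation.

The harmony at that moment is Eb minor triad (Eb, Gb, Bb); D is not a chord tone.
It is approached by step down from Eb and then sustained as the same pitch into the next harmony.
Arriving early and becoming a chord tone when the harmony changes — an anticipation.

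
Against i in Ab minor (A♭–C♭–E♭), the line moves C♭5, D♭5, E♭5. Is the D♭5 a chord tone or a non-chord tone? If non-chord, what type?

Non-chord tone — a passing tone.

The harmony at that moment is A♭ minor triad (A♭, C♭, E♭); D♭5 is not a chord tone.
It is approached by step up from C♭5 and left by step up to E♭5.
Step in, step out in the same direction — a passing tone.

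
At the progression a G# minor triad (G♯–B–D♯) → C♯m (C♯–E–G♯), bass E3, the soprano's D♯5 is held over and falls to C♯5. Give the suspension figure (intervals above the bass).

At the second chord the bass is E3. The suspended D♯5 lies a seventh above the bass; after resolving down by step to C♯5, the interval above the bass becomes a sixth.
Suspension figures are named by those two intervals: 7–6.

7–6 suspension.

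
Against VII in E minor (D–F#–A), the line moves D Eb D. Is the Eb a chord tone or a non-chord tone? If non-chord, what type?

The harmony at that moment is D major triad (D, F#, A); Eb is not a chord tone.
It is approached by step up from D and left by step down to D.
Step away and step back to the same note — a neighbor tone (upper neighbor).

Non-chord tone — a neighbor tone.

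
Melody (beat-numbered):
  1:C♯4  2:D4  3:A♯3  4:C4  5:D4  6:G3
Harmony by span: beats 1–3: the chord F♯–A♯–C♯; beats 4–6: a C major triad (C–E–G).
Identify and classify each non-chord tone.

D4 (beat 2) — escape tone; D4 (beat 5) — escape tone.

The harmony at that moment is F♯ major triad (F♯, A♯, C♯); D4 is not a chord tone.
It is approached by step up from C♯4 and left by leap down to A♯3.
Step in, leap out — an escape tone.
The harmony at that moment is C major triad (C, E, G); D4 is not a chord tone.
It is approached by step up from C4 and left by leap down to G3.
Step in, leap out — an escape tone.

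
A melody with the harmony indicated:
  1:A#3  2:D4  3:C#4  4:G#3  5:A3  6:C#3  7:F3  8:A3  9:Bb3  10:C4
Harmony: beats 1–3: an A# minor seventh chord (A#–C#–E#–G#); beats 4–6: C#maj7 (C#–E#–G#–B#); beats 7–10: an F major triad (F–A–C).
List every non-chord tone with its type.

The harmony at that moment is A# minor seventh chord (A#, C#, E#, G#); D4 is not a chord tone.
It is approached by leap up from A#3 and left by step down to C#4.
Leap in, step out — an appoggiatura.
The harmony at that moment is C# major seventh chord (C#, E#, G#, B#); A3 is not a chord tone.
It is approached by step up from G#3 and left by leap down to C#3.
Step in, leap out — an escape tone.
The harmony at that moment is F major triad (F, A, C); Bb3 is not a chord tone.
It is approached by step up from A3 and left by step up to C4.
Step in, step out in the same direction — a passing tone.

D4 (beat 2) — appoggiatura; A3 (beat 5) — escape tone; Bb3 (beat 9) — passing tone.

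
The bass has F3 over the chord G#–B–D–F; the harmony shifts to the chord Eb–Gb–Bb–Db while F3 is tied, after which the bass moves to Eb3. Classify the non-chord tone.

F3 is a suspension.

The harmony at that moment is Eb minor seventh chord (Eb, Gb, Bb, Db); F3 is not a chord tone.
It is held over (the same pitch as the preceding F3) and left by step down to Eb3.
Held over from the previous chord and resolving down by step — a suspension.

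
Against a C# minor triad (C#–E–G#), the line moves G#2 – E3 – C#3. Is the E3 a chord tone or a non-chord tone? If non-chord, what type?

C# minor triad contains C#, E, G#; E is the third, so it is a chord tone.

Chord tone (the third of C# minor triad).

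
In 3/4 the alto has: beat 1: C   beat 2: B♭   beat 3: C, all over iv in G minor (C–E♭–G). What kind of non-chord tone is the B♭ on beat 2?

The harmony at that moment is C minor triad (C, E♭, G); B♭ is not a chord tone.
It is approached by step down from C and left by step up to C.
Step away and step back to the same note — a neighbor tone (lower neighbor).

Lower neighbor tone.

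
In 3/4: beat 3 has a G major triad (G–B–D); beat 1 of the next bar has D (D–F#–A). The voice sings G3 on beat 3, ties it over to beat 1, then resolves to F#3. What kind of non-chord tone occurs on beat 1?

The harmony at that moment is D major triad (D, F#, A); G3 is not a chord tone.
It is held over (the same pitch as the preceding G3) and left by step down to F#3.
Held over from the previous chord and resolving down by step — a suspension.

Suspension.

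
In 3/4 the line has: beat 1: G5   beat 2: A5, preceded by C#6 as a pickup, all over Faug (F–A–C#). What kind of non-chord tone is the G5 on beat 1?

Appoggiatura.

The harmony at that moment is F augmented triad (F, A, C#); G5 is not a chord tone.
It is approached by leap down from C#6 and left by step up to A5.
Leap in, step out, metrically accented — an appoggiatura.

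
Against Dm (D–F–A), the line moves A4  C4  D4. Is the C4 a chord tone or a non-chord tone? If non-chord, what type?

The harmony at that moment is D minor triad (D, F, A); C4 is not a chord tone.
It is approached by leap down from A4 and left by step up to D4.
Leap in, step out — an appoggiatura.

Non-chord tone — an appoggiatura.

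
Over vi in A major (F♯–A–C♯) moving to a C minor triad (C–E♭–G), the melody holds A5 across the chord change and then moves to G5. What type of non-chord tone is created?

A5 is a suspension.

The harmony at that moment is C minor triad (C, E♭, G); A5 is not a chord tone.
It is held over (the same pitch as the preceding A5) and left by step down to G5.
Held over from the previous chord and resolving down by step — a suspension.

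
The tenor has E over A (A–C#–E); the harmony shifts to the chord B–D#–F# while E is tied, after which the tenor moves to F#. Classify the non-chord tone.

The harmony at that moment is B major triad (B, D#, F#); E is not a chord tone.
It is held over (the same pitch as the preceding E) and left by step up to F#.
Held over from the previous chord and resolving up by step — a retardation.

E is a retardation.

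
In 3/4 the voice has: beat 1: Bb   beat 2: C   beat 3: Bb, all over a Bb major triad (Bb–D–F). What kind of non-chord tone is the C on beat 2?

The harmony at that moment is Bb major triad (Bb, D, F); C is not a chord tone.
It is approached by step up from Bb and left by step down to Bb.
Step away and step back to the same note — a neighbor tone (upper neighbor).

Upper neighbor tone.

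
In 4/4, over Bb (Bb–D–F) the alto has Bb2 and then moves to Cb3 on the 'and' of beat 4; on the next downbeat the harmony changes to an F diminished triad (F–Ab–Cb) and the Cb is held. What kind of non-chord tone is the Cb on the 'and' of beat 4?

The harmony at that moment is Bb major triad (Bb, D, F); Cb3 is not a chord tone.
It is approached by step up from Bb2 and then sustained as the same pitch into the next harmony.
Arriving early and becoming a chord tone when the harmony changes — an anticipation.

Anticipation.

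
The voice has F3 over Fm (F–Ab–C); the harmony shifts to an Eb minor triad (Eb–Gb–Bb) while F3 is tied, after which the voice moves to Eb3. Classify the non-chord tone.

F3 is a suspension.

The harmony at that moment is Eb minor triad (Eb, Gb, Bb); F3 is not a chord tone.
It is held over (the same pitch as the preceding F3) and left by step down to Eb3.
Held over from the previous chord and resolving down by step — a suspension.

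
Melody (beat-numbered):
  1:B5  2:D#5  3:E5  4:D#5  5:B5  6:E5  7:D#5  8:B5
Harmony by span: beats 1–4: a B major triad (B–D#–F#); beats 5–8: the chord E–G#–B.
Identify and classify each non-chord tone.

The harmony at that moment is B major triad (B, D#, F#); E5 is not a chord tone.
It is approached by step up from D#5 and left by step down to D#5.
Step away and step back to the same note — a neighbor tone (upper neighbor).
The harmony at that moment is E major triad (E, G#, B); D#5 is not a chord tone.
It is approached by step down from E5 and left by leap up to B5.
Step in, leap out — an escape tone.

E5 (beat 3) — neighbor tone; D#5 (beat 7) — escape tone.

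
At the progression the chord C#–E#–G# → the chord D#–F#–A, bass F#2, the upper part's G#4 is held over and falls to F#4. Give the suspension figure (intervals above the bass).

9–8 suspension.

At the second chord the bass is F#2. The suspended G#4 lies a ninth above the bass; after resolving down by step to F#4, the interval above the bass becomes an octave.
Suspension figures are named by those two intervals: 9–8.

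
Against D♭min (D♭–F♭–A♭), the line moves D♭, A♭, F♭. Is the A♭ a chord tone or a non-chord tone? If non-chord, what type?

Chord tone (the fifth of Db minor triad).

Db minor triad contains D♭, F♭, A♭; A♭ is the fifth, so it is a chord tone.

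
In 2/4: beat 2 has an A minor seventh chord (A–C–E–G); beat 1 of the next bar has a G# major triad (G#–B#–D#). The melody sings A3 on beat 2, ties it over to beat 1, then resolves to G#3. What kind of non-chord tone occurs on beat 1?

Suspension.

The harmony at that moment is G# major triad (G#, B#, D#); A3 is not a chord tone.
It is held over (the same pitch as the preceding A3) and left by step down to G#3.
Held over from the previous chord and resolving down by step — a suspension.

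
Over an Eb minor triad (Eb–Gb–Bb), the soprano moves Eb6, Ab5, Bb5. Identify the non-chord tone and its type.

The harmony at that moment is Eb minor triad (Eb, Gb, Bb); Ab5 is not a chord tone.
It is approached by leap down from Eb6 and left by step up to Bb5.
Leap in, step out — an appoggiatura.

Ab5 is an appoggiatura.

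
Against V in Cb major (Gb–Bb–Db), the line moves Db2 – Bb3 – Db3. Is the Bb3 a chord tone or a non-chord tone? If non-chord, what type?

Chord tone (the third of Gb major triad).

Gb major triad contains Gb, Bb, Db; Bb is the third, so it is a chord tone.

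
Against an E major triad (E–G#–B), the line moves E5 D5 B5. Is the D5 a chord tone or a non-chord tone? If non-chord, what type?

The harmony at that moment is E major triad (E, G#, B); D5 is not a chord tone.
It is approached by step down from E5 and left by leap up to B5.
Step in, leap out — an escape tone.

Non-chord tone — an escape tone.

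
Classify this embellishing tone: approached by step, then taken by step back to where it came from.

Neighbor tone.

Approach: by step. Departure: by step in the opposite direction, back to the starting pitch.
Stepwise on both sides but reversing to return to the same chord tone — a neighbor tone. (Had it continued onward in the same direction it would be a passing tone instead.)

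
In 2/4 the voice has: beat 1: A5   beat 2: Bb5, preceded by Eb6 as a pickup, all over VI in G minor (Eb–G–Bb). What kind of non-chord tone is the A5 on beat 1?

Appoggiatura.

The harmony at that moment is Eb major triad (Eb, G, Bb); A5 is not a chord tone.
It is approached by leap down from Eb6 and left by step up to Bb5.
Leap in, step out, metrically accented — an appoggiatura.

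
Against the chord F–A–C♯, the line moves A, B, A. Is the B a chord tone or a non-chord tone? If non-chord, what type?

The harmony at that moment is F augmented triad (F, A, C♯); B is not a chord tone.
It is approached by step up from A and left by step down to A.
Step away and step back to the same note — a neighbor tone (upper neighbor).

Non-chord tone — a neighbor tone.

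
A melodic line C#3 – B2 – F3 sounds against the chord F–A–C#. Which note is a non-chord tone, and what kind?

B2 is an escape tone.

The harmony at that moment is F augmented triad (F, A, C#); B2 is not a chord tone.
It is approached by step down from C#3 and left by leap up to F3.
Step in, leap out — an escape tone.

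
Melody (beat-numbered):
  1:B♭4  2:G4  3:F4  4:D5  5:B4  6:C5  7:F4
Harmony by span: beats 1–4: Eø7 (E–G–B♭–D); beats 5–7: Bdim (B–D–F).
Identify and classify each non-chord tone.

The harmony at that moment is E half-diminished seventh chord (E, G, B♭, D); F4 is not a chord tone.
It is approached by step down from G4 and left by leap up to D5.
Step in, leap out — an escape tone.
The harmony at that moment is B diminished triad (B, D, F); C5 is not a chord tone.
It is approached by step up from B4 and left by leap down to F4.
Step in, leap out — an escape tone.

F4 (beat 3) — escape tone; C5 (beat 6) — escape tone.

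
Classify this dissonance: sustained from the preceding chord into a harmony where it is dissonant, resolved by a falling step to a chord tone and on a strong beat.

Approach: by preparation — the pitch is first a chord tone, then held (tied or repeated) while the harmony changes under it. Departure: down by step. Metric position: strong.
A prepared dissonance that resolves downward by step — a suspension. (The same figure resolving upward would be a retardation.)

Suspension.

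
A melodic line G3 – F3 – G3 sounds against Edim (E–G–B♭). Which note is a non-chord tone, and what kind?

F3 is a neighbor tone.

The harmony at that moment is E diminished triad (E, G, B♭); F3 is not a chord tone.
It is approached by step down from G3 and left by step up to G3.
Step away and step back to the same note — a neighbor tone (lower neighbor).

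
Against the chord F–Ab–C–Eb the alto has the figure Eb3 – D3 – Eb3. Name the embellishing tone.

D3 is a neighbor tone.

The harmony at that moment is F minor seventh chord (F, Ab, C, Eb); D3 is not a chord tone.
It is approached by step down from Eb3 and left by step up to Eb3.
Step away and step back to the same note — a neighbor tone (lower neighbor).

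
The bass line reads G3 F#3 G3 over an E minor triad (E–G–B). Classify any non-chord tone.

The harmony at that moment is E minor triad (E, G, B); F#3 is not a chord tone.
It is approached by step down from G3 and left by step up to G3.
Step away and step back to the same note — a neighbor tone (lower neighbor).

F#3 is a neighbor tone.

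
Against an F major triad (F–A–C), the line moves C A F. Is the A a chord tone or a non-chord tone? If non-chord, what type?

Chord tone (the third of F major triad).

F major triad contains F, A, C; A is the third, so it is a chord tone.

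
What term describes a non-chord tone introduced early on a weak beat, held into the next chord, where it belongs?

Approach: ahead of the chord change (typically by step), so it is dissonant against the current harmony. Departure: none — the same pitch is restated or held and is a chord tone of the new harmony.
Dissonant first, consonant once the harmony catches up: the note simply arrives early — an anticipation. (The reverse timing, consonant first and dissonant after the change, would be a suspension or retardation.)

Anticipation.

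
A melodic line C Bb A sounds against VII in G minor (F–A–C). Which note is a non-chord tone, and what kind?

Bb is a passing tone.

The harmony at that moment is F major triad (F, A, C); Bb is not a chord tone.
It is approached by step down from C and left by step down to A.
Step in, step out in the same direction — a passing tone.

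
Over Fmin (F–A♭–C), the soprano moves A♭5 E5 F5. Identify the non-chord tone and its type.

The harmony at that moment is F minor triad (F, A♭, C); E5 is not a chord tone.
It is approached by leap down from A♭5 and left by step up to F5.
Leap in, step out — an appoggiatura.

E5 is an appoggiatura.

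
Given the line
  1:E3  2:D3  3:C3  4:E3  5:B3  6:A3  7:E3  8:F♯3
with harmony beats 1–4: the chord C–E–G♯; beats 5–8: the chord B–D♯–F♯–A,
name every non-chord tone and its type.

The harmony at that moment is C augmented triad (C, E, G♯); D3 is not a chord tone.
It is approached by step down from E3 and left by step down to C3.
Step in, step out in the same direction — a passing tone.
The harmony at that moment is B dominant seventh chord (B, D♯, F♯, A); E3 is not a chord tone.
It is approached by leap down from A3 and left by step up to F♯3.
Leap in, step out — an appoggiatura.

D3 (beat 2) — passing tone; E3 (beat 7) — appoggiatura.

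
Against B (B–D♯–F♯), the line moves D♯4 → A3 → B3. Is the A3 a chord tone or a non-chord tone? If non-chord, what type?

Non-chord tone — an appoggiatura.

The harmony at that moment is B major triad (B, D♯, F♯); A3 is not a chord tone.
It is approached by leap down from D♯4 and left by step up to B3.
Leap in, step out — an appoggiatura.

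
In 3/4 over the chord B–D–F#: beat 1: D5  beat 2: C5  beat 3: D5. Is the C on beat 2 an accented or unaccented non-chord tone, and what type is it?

Unaccented neighbor tone.

The harmony at that moment is B minor triad (B, D, F#); C5 is not a chord tone.
It is approached by step down from D5 and left by step up to D5.
Step away and step back to the same note — a neighbor tone (lower neighbor).
It falls on a weak beat, so it is unaccented.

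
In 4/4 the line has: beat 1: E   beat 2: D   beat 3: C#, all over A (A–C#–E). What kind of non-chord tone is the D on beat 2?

The harmony at that moment is A major triad (A, C#, E); D is not a chord tone.
It is approached by step down from E and left by step down to C#.
Step in, step out in the same direction — a passing tone.

Passing tone.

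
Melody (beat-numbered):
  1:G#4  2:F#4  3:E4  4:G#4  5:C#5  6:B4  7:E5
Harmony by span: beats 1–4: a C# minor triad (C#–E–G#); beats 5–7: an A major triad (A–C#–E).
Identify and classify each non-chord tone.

The harmony at that moment is C# minor triad (C#, E, G#); F#4 is not a chord tone.
It is approached by step down from G#4 and left by step down to E4.
Step in, step out in the same direction — a passing tone.
The harmony at that moment is A major triad (A, C#, E); B4 is not a chord tone.
It is approached by step down from C#5 and left by leap up to E5.
Step in, leap out — an escape tone.

F#4 (beat 2) — passing tone; B4 (beat 6) — escape tone.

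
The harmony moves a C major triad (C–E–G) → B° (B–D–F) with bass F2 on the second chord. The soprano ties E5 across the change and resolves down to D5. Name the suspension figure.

At the second chord the bass is F2. The suspended E5 lies a seventh above the bass; after resolving down by step to D5, the interval above the bass becomes a sixth.
Suspension figures are named by those two intervals: 7–6.

7–6 suspension.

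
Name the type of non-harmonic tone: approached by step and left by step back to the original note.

Approach: by step. Departure: by step in the opposite direction, back to the starting pitch.
Stepwise on both sides but reversing to return to the same chord tone — a neighbor tone. (Had it continued onward in the same direction it would be a passing tone instead.)

Neighbor tone.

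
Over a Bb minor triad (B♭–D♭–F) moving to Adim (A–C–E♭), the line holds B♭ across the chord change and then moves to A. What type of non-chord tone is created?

The harmony at that moment is A diminished triad (A, C, E♭); B♭ is not a chord tone.
It is held over (the same pitch as the preceding B♭) and left by step down to A.
Held over from the previous chord and resolving down by step — a suspension.

B♭ is a suspension.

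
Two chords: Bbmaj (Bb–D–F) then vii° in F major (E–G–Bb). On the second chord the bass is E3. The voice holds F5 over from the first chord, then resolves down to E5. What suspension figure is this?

At the second chord the bass is E3. The suspended F5 lies a ninth above the bass; after resolving down by step to E5, the interval above the bass becomes an octave.
Suspension figures are named by those two intervals: 9–8.

9–8 suspension.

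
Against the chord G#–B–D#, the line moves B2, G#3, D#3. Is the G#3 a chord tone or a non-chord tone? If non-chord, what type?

Chord tone (the root of G# minor triad).

G# minor triad contains G#, B, D#; G# is the root, so it is a chord tone.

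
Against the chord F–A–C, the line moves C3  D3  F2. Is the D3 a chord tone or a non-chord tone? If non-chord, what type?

Non-chord tone — an escape tone.

The harmony at that moment is F major triad (F, A, C); D3 is not a chord tone.
It is approached by step up from C3 and left by leap down to F2.
Step in, leap out — an escape tone.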